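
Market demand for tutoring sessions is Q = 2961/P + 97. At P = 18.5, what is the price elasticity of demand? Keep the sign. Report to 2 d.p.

-0.62

At P = 18.5, Q = 257.054.
dQ/dP = −2961/P² = -8.652.
ε = (dQ/dP)(P/Q) = (-8.652)(18.5/257.054).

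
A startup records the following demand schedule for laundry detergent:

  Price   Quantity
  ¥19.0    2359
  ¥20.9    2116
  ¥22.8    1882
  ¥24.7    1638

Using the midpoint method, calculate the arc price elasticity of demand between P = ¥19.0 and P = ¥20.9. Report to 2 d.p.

At P = 19.0, Q = 2359; at P = 20.9, Q = 2116.
ΔQ = -243, ΔP = 1.9. Midpoints: P̄ = 19.95, Q̄ = 2237.5.
ε = (ΔQ/ΔP)(P̄/Q̄) = (-243/1.9)(19.95/2237.5).

-1.14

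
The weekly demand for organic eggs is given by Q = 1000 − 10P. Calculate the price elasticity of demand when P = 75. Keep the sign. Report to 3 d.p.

-3.000

At P = 75, Q = 250.
dQ/dP = −10.
ε = (dQ/dP)(P/Q) = (-10)(75/250).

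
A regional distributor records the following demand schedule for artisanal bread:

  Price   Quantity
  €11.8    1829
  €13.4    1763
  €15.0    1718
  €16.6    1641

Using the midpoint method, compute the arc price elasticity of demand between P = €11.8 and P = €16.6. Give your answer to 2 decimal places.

At P = 11.8, Q = 1829; at P = 16.6, Q = 1641.
ΔQ = -188, ΔP = 4.8. Midpoints: P̄ = 14.20, Q̄ = 1735.0.
ε = (ΔQ/ΔP)(P̄/Q̄) = (-188/4.8)(14.20/1735.0).

-0.32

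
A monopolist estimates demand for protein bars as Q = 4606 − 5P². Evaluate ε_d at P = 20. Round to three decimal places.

At P = 20, Q = 2606.
dQ/dP = −10P = -200.
ε = (dQ/dP)(P/Q) = (-200)(20/2606).

-1.535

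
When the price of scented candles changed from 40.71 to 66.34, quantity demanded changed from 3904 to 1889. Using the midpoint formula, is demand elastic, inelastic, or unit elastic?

elastic

Arc ε ≈ -1.453.
|ε| = 1.45 > 1.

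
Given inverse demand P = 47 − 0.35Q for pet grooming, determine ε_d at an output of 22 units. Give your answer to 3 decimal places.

-5.104

At Q = 22, P = 47 − 0.35(22) = 39.30.
dP/dQ = −0.35, so dQ/dP = 1/(−0.35) = -2.857.
ε = (dQ/dP)(P/Q) = (-2.857)(39.30/22).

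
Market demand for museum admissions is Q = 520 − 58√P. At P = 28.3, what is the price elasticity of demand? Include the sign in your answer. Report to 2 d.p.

At P = 28.3, Q = 211.453.
dQ/dP = −58/(2√P) = -5.451.
ε = (dQ/dP)(P/Q) = (-5.451)(28.3/211.453).

-0.73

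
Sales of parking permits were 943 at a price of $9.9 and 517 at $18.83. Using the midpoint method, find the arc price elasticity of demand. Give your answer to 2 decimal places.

ΔQ = 517 − 943 = -426; ΔP = 18.83 − 9.9 = 8.93.
Midpoints: P̄ = 14.36, Q̄ = 730.0.
ε = (ΔQ/ΔP)(P̄/Q̄) = (-426/8.93)(14.36/730.0).

-0.94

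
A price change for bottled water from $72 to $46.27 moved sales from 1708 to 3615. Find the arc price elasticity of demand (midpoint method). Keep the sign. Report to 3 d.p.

-1.647

ΔQ = 3615 − 1708 = 1907; ΔP = 46.27 − 72 = -25.73.
Midpoints: P̄ = 59.14, Q̄ = 2661.5.
ε = (ΔQ/ΔP)(P̄/Q̄) = (1907/-25.73)(59.14/2661.5).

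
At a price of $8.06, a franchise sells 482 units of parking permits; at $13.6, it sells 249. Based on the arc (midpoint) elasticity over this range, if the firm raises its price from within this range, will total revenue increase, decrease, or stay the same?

decrease

Arc ε = (-233/5.54)(10.83/365.5) ≈ -1.246.
|ε| = 1.25 > 1, so demand is elastic. A price rise therefore reduces total revenue.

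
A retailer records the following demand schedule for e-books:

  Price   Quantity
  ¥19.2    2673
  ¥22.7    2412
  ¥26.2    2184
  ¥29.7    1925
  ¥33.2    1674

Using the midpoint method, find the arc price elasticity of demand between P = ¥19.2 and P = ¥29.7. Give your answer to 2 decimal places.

At P = 19.2, Q = 2673; at P = 29.7, Q = 1925.
ΔQ = -748, ΔP = 10.5. Midpoints: P̄ = 24.45, Q̄ = 2299.0.
ε = (ΔQ/ΔP)(P̄/Q̄) = (-748/10.5)(24.45/2299.0).

-0.76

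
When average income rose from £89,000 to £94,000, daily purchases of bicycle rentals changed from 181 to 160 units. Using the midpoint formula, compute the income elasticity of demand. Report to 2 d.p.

-2.25

ΔQ = -21, ΔI = 5000. Midpoints: Ī = 91,500, Q̄ = 170.5.
ε_I = (ΔQ/ΔI)(Ī/Q̄) = (-21/5000)(91500/170.5).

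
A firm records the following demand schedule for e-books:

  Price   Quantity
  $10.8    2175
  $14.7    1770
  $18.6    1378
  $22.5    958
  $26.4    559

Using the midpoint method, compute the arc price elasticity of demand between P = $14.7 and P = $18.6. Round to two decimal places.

At P = 14.7, Q = 1770; at P = 18.6, Q = 1378.
ΔQ = -392, ΔP = 3.9. Midpoints: P̄ = 16.65, Q̄ = 1574.0.
ε = (ΔQ/ΔP)(P̄/Q̄) = (-392/3.9)(16.65/1574.0).

-1.06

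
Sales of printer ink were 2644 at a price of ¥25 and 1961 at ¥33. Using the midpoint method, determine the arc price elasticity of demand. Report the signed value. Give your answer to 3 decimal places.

ΔQ = 1961 − 2644 = -683; ΔP = 33 − 25 = 8.
Midpoints: P̄ = 29.00, Q̄ = 2302.5.
ε = (ΔQ/ΔP)(P̄/Q̄) = (-683/8)(29.00/2302.5).

-1.075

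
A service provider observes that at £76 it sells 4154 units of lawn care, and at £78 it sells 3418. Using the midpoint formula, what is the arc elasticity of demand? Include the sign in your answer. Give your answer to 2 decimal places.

ΔQ = 3418 − 4154 = -736; ΔP = 78 − 76 = 2.
Midpoints: P̄ = 77.00, Q̄ = 3786.0.
ε = (ΔQ/ΔP)(P̄/Q̄) = (-736/2)(77.00/3786.0).

-7.48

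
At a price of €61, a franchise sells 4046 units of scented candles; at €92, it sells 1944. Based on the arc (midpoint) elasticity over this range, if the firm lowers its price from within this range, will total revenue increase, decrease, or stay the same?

Arc ε = (-2102/31)(76.50/2995.0) ≈ -1.732.
|ε| = 1.73 > 1, so demand is elastic. A price cut therefore raises total revenue.

increase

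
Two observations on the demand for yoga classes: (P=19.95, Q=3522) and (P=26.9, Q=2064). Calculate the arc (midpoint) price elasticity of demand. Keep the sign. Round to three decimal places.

-1.759

ΔQ = 2064 − 3522 = -1458; ΔP = 26.9 − 19.95 = 6.95.
Midpoints: P̄ = 23.42, Q̄ = 2793.0.
ε = (ΔQ/ΔP)(P̄/Q̄) = (-1458/6.95)(23.42/2793.0).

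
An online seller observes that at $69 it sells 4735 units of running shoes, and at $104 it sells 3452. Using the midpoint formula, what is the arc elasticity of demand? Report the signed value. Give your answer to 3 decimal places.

-0.775

ΔQ = 3452 − 4735 = -1283; ΔP = 104 − 69 = 35.
Midpoints: P̄ = 86.50, Q̄ = 4093.5.
ε = (ΔQ/ΔP)(P̄/Q̄) = (-1283/35)(86.50/4093.5).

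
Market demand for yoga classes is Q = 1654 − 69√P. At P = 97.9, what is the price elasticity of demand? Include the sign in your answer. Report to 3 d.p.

-0.351

At P = 97.9, Q = 971.283.
dQ/dP = −69/(2√P) = -3.487.
ε = (dQ/dP)(P/Q) = (-3.487)(97.9/971.283).
|ε| < 1, so demand is inelastic at this price.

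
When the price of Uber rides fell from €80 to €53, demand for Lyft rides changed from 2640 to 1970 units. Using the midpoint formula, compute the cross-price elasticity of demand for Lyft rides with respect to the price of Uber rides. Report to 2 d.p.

ΔQ_x = 1970 − 2640 = -670; ΔP_y = 53 − 80 = -27.
Midpoints: P̄_y = 66.50, Q̄_x = 2305.0.
ε_xy = (ΔQ_x/ΔP_y)(P̄_y/Q̄_x) = (-670/-27)(66.50/2305.0).
ε_xy > 0, so the goods are substitutes.

0.72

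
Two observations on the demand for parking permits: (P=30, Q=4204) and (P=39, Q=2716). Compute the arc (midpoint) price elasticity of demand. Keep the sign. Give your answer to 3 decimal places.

ΔQ = 2716 − 4204 = -1488; ΔP = 39 − 30 = 9.
Midpoints: P̄ = 34.50, Q̄ = 3460.0.
ε = (ΔQ/ΔP)(P̄/Q̄) = (-1488/9)(34.50/3460.0).

-1.649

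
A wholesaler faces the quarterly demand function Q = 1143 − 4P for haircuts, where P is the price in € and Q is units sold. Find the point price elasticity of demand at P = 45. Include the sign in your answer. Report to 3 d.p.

-0.187

At P = 45, Q = 963.
dQ/dP = −4.
ε = (dQ/dP)(P/Q) = (-4)(45/963).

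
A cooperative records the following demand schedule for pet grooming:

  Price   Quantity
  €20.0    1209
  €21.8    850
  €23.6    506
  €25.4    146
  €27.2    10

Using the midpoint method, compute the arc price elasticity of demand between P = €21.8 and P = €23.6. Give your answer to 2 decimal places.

At P = 21.8, Q = 850; at P = 23.6, Q = 506.
ΔQ = -344, ΔP = 1.8. Midpoints: P̄ = 22.70, Q̄ = 678.0.
ε = (ΔQ/ΔP)(P̄/Q̄) = (-344/1.8)(22.70/678.0).

-6.40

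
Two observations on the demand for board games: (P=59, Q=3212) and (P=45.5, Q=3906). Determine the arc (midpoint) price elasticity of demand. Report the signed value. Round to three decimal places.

-0.755

ΔQ = 3906 − 3212 = 694; ΔP = 45.5 − 59 = -13.5.
Midpoints: P̄ = 52.25, Q̄ = 3559.0.
ε = (ΔQ/ΔP)(P̄/Q̄) = (694/-13.5)(52.25/3559.0).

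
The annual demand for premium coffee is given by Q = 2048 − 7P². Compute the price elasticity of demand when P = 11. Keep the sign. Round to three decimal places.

At P = 11, Q = 1201.
dQ/dP = −14P = -154.
ε = (dQ/dP)(P/Q) = (-154)(11/1201).
|ε| > 1, so demand is elastic at this price.

-1.410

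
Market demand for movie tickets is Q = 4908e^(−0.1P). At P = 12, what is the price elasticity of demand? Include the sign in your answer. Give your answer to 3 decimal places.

At P = 12, Q = 1478.261.
dQ/dP = −0.1·4908e^(−0.1P) = −0.1Q = -147.826.
ε = (dQ/dP)(P/Q) = (-147.826)(12/1478.261).

-1.200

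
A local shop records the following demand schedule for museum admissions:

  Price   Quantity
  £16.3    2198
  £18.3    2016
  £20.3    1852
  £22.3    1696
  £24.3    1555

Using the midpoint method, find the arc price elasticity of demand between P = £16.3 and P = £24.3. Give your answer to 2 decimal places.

At P = 16.3, Q = 2198; at P = 24.3, Q = 1555.
ΔQ = -643, ΔP = 8.0. Midpoints: P̄ = 20.30, Q̄ = 1876.5.
ε = (ΔQ/ΔP)(P̄/Q̄) = (-643/8.0)(20.30/1876.5).

-0.87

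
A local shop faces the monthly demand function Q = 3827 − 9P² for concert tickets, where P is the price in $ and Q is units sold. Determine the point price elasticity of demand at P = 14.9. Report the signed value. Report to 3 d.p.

-2.185

At P = 14.9, Q = 1828.910.
dQ/dP = −18P = -268.200.
ε = (dQ/dP)(P/Q) = (-268.200)(14.9/1828.910).
|ε| > 1, so demand is elastic at this price.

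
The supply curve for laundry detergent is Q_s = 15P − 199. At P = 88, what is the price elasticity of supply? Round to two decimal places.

1.18

At P = 88, Q_s = 1121.
dQ_s/dP = 15.
ε_s = (dQ_s/dP)(P/Q_s) = (15)(88/1121).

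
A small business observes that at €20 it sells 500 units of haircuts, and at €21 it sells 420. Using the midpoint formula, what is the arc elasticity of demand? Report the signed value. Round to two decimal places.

ΔQ = 420 − 500 = -80; ΔP = 21 − 20 = 1.
Midpoints: P̄ = 20.50, Q̄ = 460.0.
ε = (ΔQ/ΔP)(P̄/Q̄) = (-80/1)(20.50/460.0).

-3.57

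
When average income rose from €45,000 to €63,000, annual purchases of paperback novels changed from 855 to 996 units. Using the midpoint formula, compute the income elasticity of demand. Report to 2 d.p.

ΔQ = 141, ΔI = 18000. Midpoints: Ī = 54,000, Q̄ = 925.5.
ε_I = (ΔQ/ΔI)(Ī/Q̄) = (141/18000)(54000/925.5).
ε_I > 0, so the good is normal.

0.46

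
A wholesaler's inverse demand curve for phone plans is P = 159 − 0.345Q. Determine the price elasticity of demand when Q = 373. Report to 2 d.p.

-0.24

At Q = 373, P = 159 − 0.345(373) = 30.31.
dP/dQ = −0.345, so dQ/dP = 1/(−0.345) = -2.899.
ε = (dQ/dP)(P/Q) = (-2.899)(30.31/373).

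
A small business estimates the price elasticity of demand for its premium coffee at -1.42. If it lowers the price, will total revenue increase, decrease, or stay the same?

|ε| = 1.42 > 1, so demand is elastic. A price cut therefore raises total revenue.

increase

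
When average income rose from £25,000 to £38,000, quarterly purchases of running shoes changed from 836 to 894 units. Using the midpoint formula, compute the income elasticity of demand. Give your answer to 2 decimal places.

ΔQ = 58, ΔI = 13000. Midpoints: Ī = 31,500, Q̄ = 865.0.
ε_I = (ΔQ/ΔI)(Ī/Q̄) = (58/13000)(31500/865.0).
ε_I > 0, so the good is normal.

0.16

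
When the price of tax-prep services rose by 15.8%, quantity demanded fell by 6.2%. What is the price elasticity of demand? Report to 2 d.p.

ε = %ΔQ / %ΔP = (-6.2)/(15.8) = -0.392.

-0.39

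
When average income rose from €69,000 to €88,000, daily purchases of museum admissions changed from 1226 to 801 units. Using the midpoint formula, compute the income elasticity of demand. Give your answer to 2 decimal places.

ΔQ = -425, ΔI = 19000. Midpoints: Ī = 78,500, Q̄ = 1013.5.
ε_I = (ΔQ/ΔI)(Ī/Q̄) = (-425/19000)(78500/1013.5).
ε_I < 0, so the good is inferior.

-1.73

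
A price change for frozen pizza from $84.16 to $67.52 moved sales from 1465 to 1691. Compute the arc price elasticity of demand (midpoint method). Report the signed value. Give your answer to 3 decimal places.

ΔQ = 1691 − 1465 = 226; ΔP = 67.52 − 84.16 = -16.64.
Midpoints: P̄ = 75.84, Q̄ = 1578.0.
ε = (ΔQ/ΔP)(P̄/Q̄) = (226/-16.64)(75.84/1578.0).

-0.653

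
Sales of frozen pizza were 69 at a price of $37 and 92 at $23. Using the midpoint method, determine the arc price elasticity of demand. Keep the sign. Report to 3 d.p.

ΔQ = 92 − 69 = 23; ΔP = 23 − 37 = -14.
Midpoints: P̄ = 30.00, Q̄ = 80.5.
ε = (ΔQ/ΔP)(P̄/Q̄) = (23/-14)(30.00/80.5).

-0.612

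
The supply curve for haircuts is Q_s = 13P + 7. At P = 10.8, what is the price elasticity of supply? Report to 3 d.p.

At P = 10.8, Q_s = 147.40.
dQ_s/dP = 13.
ε_s = (dQ_s/dP)(P/Q_s) = (13)(10.8/147.40).

0.953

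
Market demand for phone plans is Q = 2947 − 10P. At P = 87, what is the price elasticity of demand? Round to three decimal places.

-0.419

At P = 87, Q = 2077.
dQ/dP = −10.
ε = (dQ/dP)(P/Q) = (-10)(87/2077).
|ε| < 1, so demand is inelastic at this price.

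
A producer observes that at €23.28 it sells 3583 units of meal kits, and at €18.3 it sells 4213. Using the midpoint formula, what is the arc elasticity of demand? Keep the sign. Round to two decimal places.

ΔQ = 4213 − 3583 = 630; ΔP = 18.3 − 23.28 = -4.98.
Midpoints: P̄ = 20.79, Q̄ = 3898.0.
ε = (ΔQ/ΔP)(P̄/Q̄) = (630/-4.98)(20.79/3898.0).

-0.67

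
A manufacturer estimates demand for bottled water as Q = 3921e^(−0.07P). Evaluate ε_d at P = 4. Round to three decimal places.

-0.280

At P = 4, Q = 2963.428.
dQ/dP = −0.07·3921e^(−0.07P) = −0.07Q = -207.440.
ε = (dQ/dP)(P/Q) = (-207.440)(4/2963.428).
|ε| < 1, so demand is inelastic at this price.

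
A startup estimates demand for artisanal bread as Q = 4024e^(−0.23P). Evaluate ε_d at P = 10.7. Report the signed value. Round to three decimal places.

-2.461

At P = 10.7, Q = 343.447.
dQ/dP = −0.23·4024e^(−0.23P) = −0.23Q = -78.993.
ε = (dQ/dP)(P/Q) = (-78.993)(10.7/343.447).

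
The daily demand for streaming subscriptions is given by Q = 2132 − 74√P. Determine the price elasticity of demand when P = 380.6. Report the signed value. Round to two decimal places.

At P = 380.6, Q = 688.336.
dQ/dP = −74/(2√P) = -1.897.
ε = (dQ/dP)(P/Q) = (-1.897)(380.6/688.336).

-1.05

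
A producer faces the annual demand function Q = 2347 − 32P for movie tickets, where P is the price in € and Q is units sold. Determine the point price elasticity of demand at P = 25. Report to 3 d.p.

-0.517

At P = 25, Q = 1547.
dQ/dP = −32.
ε = (dQ/dP)(P/Q) = (-32)(25/1547).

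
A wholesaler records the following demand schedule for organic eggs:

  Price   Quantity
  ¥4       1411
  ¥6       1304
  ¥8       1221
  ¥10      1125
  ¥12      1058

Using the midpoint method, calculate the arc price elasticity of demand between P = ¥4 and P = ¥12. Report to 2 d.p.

At P = 4, Q = 1411; at P = 12, Q = 1058.
ΔQ = -353, ΔP = 8. Midpoints: P̄ = 8.00, Q̄ = 1234.5.
ε = (ΔQ/ΔP)(P̄/Q̄) = (-353/8)(8.00/1234.5).

-0.29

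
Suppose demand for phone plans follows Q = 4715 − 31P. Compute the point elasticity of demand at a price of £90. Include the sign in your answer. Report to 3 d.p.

-1.449

At P = 90, Q = 1925.
dQ/dP = −31.
ε = (dQ/dP)(P/Q) = (-31)(90/1925).
|ε| > 1, so demand is elastic at this price.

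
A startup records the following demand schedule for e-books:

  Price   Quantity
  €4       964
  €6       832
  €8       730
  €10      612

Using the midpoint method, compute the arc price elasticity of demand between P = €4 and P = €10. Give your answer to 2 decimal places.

At P = 4, Q = 964; at P = 10, Q = 612.
ΔQ = -352, ΔP = 6. Midpoints: P̄ = 7.00, Q̄ = 788.0.
ε = (ΔQ/ΔP)(P̄/Q̄) = (-352/6)(7.00/788.0).

-0.52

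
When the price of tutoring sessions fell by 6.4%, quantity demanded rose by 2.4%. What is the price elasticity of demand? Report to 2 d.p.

-0.38

ε = %ΔQ / %ΔP = (2.4)/(-6.4) = -0.375.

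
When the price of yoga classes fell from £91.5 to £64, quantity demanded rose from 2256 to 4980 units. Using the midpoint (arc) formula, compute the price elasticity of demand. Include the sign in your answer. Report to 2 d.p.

ΔQ = 4980 − 2256 = 2724; ΔP = 64 − 91.5 = -27.5.
Midpoints: P̄ = 77.75, Q̄ = 3618.0.
ε = (ΔQ/ΔP)(P̄/Q̄) = (2724/-27.5)(77.75/3618.0).

-2.13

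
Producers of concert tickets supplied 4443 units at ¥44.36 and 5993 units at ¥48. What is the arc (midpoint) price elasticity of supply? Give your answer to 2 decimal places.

3.77

ΔQ = 5993 − 4443 = 1550; ΔP = 48 − 44.36 = 3.64.
Midpoints: P̄ = 46.18, Q̄ = 5218.0.
ε_s = (ΔQ/ΔP)(P̄/Q̄) = (1550/3.64)(46.18/5218.0).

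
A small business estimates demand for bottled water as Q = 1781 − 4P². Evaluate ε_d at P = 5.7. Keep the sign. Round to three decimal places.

At P = 5.7, Q = 1651.040.
dQ/dP = −8P = -45.600.
ε = (dQ/dP)(P/Q) = (-45.600)(5.7/1651.040).
|ε| < 1, so demand is inelastic at this price.

-0.157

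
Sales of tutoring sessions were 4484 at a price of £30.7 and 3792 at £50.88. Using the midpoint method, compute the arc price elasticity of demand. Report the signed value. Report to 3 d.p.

ΔQ = 3792 − 4484 = -692; ΔP = 50.88 − 30.7 = 20.18.
Midpoints: P̄ = 40.79, Q̄ = 4138.0.
ε = (ΔQ/ΔP)(P̄/Q̄) = (-692/20.18)(40.79/4138.0).

-0.338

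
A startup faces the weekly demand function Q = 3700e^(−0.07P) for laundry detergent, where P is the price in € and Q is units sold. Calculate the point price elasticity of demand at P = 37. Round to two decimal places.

-2.59

At P = 37, Q = 277.574.
dQ/dP = −0.07·3700e^(−0.07P) = −0.07Q = -19.430.
ε = (dQ/dP)(P/Q) = (-19.430)(37/277.574).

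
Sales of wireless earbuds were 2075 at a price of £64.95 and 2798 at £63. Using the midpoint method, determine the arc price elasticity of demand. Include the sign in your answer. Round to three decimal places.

-9.735

ΔQ = 2798 − 2075 = 723; ΔP = 63 − 64.95 = -1.95.
Midpoints: P̄ = 63.98, Q̄ = 2436.5.
ε = (ΔQ/ΔP)(P̄/Q̄) = (723/-1.95)(63.98/2436.5).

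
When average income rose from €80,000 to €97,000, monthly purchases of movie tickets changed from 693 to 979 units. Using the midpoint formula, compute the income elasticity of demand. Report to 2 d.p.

1.78

ΔQ = 286, ΔI = 17000. Midpoints: Ī = 88,500, Q̄ = 836.0.
ε_I = (ΔQ/ΔI)(Ī/Q̄) = (286/17000)(88500/836.0).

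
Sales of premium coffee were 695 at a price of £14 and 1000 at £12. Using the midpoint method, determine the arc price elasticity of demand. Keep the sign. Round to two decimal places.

-2.34

ΔQ = 1000 − 695 = 305; ΔP = 12 − 14 = -2.
Midpoints: P̄ = 13.00, Q̄ = 847.5.
ε = (ΔQ/ΔP)(P̄/Q̄) = (305/-2)(13.00/847.5).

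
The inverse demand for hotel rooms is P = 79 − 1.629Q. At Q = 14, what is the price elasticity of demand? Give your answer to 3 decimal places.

-2.464

At Q = 14, P = 79 − 1.629(14) = 56.19.
dP/dQ = −1.629, so dQ/dP = 1/(−1.629) = -0.614.
ε = (dQ/dP)(P/Q) = (-0.614)(56.19/14).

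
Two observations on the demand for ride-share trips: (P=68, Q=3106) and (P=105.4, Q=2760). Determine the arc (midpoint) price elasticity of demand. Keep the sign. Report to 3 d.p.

-0.273

ΔQ = 2760 − 3106 = -346; ΔP = 105.4 − 68 = 37.4.
Midpoints: P̄ = 86.70, Q̄ = 2933.0.
ε = (ΔQ/ΔP)(P̄/Q̄) = (-346/37.4)(86.70/2933.0).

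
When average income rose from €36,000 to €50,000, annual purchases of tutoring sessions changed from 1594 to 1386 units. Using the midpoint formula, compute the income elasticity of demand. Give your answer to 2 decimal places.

ΔQ = -208, ΔI = 14000. Midpoints: Ī = 43,000, Q̄ = 1490.0.
ε_I = (ΔQ/ΔI)(Ī/Q̄) = (-208/14000)(43000/1490.0).

-0.43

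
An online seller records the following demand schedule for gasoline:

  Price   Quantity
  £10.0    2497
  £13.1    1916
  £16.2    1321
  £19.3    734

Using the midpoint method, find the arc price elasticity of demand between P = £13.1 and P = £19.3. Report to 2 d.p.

At P = 13.1, Q = 1916; at P = 19.3, Q = 734.
ΔQ = -1182, ΔP = 6.2. Midpoints: P̄ = 16.20, Q̄ = 1325.0.
ε = (ΔQ/ΔP)(P̄/Q̄) = (-1182/6.2)(16.20/1325.0).

-2.33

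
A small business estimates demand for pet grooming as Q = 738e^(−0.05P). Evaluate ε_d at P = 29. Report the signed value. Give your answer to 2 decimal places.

At P = 29, Q = 173.113.
dQ/dP = −0.05·738e^(−0.05P) = −0.05Q = -8.656.
ε = (dQ/dP)(P/Q) = (-8.656)(29/173.113).
|ε| > 1, so demand is elastic at this price.

-1.45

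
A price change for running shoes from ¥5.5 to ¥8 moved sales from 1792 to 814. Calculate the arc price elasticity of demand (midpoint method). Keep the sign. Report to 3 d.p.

ΔQ = 814 − 1792 = -978; ΔP = 8 − 5.5 = 2.5.
Midpoints: P̄ = 6.75, Q̄ = 1303.0.
ε = (ΔQ/ΔP)(P̄/Q̄) = (-978/2.5)(6.75/1303.0).

-2.027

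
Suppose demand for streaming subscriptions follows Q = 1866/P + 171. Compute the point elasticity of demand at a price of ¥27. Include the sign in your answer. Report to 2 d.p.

-0.29

At P = 27, Q = 240.111.
dQ/dP = −1866/P² = -2.560.
ε = (dQ/dP)(P/Q) = (-2.560)(27/240.111).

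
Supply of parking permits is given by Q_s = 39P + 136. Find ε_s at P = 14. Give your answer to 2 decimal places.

0.80

At P = 14, Q_s = 682.
dQ_s/dP = 39.
ε_s = (dQ_s/dP)(P/Q_s) = (39)(14/682).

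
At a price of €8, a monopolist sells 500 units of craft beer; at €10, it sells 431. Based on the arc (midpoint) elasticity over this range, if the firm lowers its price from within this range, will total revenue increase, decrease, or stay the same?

decrease

Arc ε = (-69/2)(9.00/465.5) ≈ -0.667.
|ε| = 0.67 < 1, so demand is inelastic. A price cut therefore reduces total revenue.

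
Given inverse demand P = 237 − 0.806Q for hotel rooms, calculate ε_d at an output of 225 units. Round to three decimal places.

At Q = 225, P = 237 − 0.806(225) = 55.65.
dP/dQ = −0.806, so dQ/dP = 1/(−0.806) = -1.241.
ε = (dQ/dP)(P/Q) = (-1.241)(55.65/225).

-0.307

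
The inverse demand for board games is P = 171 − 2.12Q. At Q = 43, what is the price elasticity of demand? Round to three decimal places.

At Q = 43, P = 171 − 2.12(43) = 79.84.
dP/dQ = −2.12, so dQ/dP = 1/(−2.12) = -0.472.
ε = (dQ/dP)(P/Q) = (-0.472)(79.84/43).

-0.876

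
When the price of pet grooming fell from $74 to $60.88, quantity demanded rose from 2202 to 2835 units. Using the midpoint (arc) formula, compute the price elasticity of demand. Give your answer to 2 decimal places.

ΔQ = 2835 − 2202 = 633; ΔP = 60.88 − 74 = -13.12.
Midpoints: P̄ = 67.44, Q̄ = 2518.5.
ε = (ΔQ/ΔP)(P̄/Q̄) = (633/-13.12)(67.44/2518.5).

-1.29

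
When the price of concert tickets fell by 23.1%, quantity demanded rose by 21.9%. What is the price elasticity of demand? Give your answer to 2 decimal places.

ε = %ΔQ / %ΔP = (21.9)/(-23.1) = -0.948.

-0.95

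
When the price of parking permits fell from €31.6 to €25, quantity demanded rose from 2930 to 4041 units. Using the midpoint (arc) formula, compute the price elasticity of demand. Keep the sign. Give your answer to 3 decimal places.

ΔQ = 4041 − 2930 = 1111; ΔP = 25 − 31.6 = -6.6.
Midpoints: P̄ = 28.30, Q̄ = 3485.5.
ε = (ΔQ/ΔP)(P̄/Q̄) = (1111/-6.6)(28.30/3485.5).

-1.367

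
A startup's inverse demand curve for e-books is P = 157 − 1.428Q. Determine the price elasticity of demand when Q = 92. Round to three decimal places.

At Q = 92, P = 157 − 1.428(92) = 25.62.
dP/dQ = −1.428, so dQ/dP = 1/(−1.428) = -0.700.
ε = (dQ/dP)(P/Q) = (-0.700)(25.62/92).

-0.195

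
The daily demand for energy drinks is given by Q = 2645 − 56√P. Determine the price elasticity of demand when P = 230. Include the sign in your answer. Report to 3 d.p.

-0.236

At P = 230, Q = 1795.718.
dQ/dP = −56/(2√P) = -1.846.
ε = (dQ/dP)(P/Q) = (-1.846)(230/1795.718).
|ε| < 1, so demand is inelastic at this price.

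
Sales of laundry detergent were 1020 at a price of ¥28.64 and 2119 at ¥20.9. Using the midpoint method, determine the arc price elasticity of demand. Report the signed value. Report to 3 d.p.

ΔQ = 2119 − 1020 = 1099; ΔP = 20.9 − 28.64 = -7.74.
Midpoints: P̄ = 24.77, Q̄ = 1569.5.
ε = (ΔQ/ΔP)(P̄/Q̄) = (1099/-7.74)(24.77/1569.5).

-2.241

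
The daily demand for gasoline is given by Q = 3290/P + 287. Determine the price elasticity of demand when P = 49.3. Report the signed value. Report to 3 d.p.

At P = 49.3, Q = 353.734.
dQ/dP = −3290/P² = -1.354.
ε = (dQ/dP)(P/Q) = (-1.354)(49.3/353.734).
|ε| < 1, so demand is inelastic at this price.

-0.189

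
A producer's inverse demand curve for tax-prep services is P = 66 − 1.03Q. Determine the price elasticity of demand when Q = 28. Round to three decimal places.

At Q = 28, P = 66 − 1.03(28) = 37.16.
dP/dQ = −1.03, so dQ/dP = 1/(−1.03) = -0.971.
ε = (dQ/dP)(P/Q) = (-0.971)(37.16/28).

-1.288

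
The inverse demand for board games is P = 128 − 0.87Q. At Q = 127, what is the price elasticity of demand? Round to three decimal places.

At Q = 127, P = 128 − 0.87(127) = 17.51.
dP/dQ = −0.87, so dQ/dP = 1/(−0.87) = -1.149.
ε = (dQ/dP)(P/Q) = (-1.149)(17.51/127).

-0.158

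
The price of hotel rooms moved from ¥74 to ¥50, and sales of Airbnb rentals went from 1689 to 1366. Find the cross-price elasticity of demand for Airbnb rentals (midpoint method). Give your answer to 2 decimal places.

ΔQ_x = 1366 − 1689 = -323; ΔP_y = 50 − 74 = -24.
Midpoints: P̄_y = 62.00, Q̄_x = 1527.5.
ε_xy = (ΔQ_x/ΔP_y)(P̄_y/Q̄_x) = (-323/-24)(62.00/1527.5).
ε_xy > 0, so the goods are substitutes.

0.55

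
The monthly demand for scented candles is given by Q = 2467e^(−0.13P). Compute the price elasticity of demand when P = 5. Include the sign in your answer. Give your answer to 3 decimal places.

At P = 5, Q = 1287.887.
dQ/dP = −0.13·2467e^(−0.13P) = −0.13Q = -167.425.
ε = (dQ/dP)(P/Q) = (-167.425)(5/1287.887).

-0.650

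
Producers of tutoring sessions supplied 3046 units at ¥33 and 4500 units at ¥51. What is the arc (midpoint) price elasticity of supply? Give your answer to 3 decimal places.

0.899

ΔQ = 4500 − 3046 = 1454; ΔP = 51 − 33 = 18.
Midpoints: P̄ = 42.00, Q̄ = 3773.0.
ε_s = (ΔQ/ΔP)(P̄/Q̄) = (1454/18)(42.00/3773.0).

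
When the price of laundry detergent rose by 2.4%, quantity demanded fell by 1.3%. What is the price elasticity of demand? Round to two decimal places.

-0.54

ε = %ΔQ / %ΔP = (-1.3)/(2.4) = -0.542.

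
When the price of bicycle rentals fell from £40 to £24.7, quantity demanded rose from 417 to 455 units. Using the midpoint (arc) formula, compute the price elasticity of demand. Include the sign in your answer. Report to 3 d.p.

ΔQ = 455 − 417 = 38; ΔP = 24.7 − 40 = -15.3.
Midpoints: P̄ = 32.35, Q̄ = 436.0.
ε = (ΔQ/ΔP)(P̄/Q̄) = (38/-15.3)(32.35/436.0).

-0.184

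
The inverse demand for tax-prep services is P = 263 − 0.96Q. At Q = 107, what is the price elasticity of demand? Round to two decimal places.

At Q = 107, P = 263 − 0.96(107) = 160.28.
dP/dQ = −0.96, so dQ/dP = 1/(−0.96) = -1.042.
ε = (dQ/dP)(P/Q) = (-1.042)(160.28/107).

-1.56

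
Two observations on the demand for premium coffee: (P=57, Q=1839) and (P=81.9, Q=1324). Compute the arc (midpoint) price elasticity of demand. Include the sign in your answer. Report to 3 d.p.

ΔQ = 1324 − 1839 = -515; ΔP = 81.9 − 57 = 24.9.
Midpoints: P̄ = 69.45, Q̄ = 1581.5.
ε = (ΔQ/ΔP)(P̄/Q̄) = (-515/24.9)(69.45/1581.5).

-0.908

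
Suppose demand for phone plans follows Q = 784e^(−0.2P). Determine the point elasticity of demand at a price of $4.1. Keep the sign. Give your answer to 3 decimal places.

-0.820

At P = 4.1, Q = 345.298.
dQ/dP = −0.2·784e^(−0.2P) = −0.2Q = -69.060.
ε = (dQ/dP)(P/Q) = (-69.060)(4.1/345.298).
|ε| < 1, so demand is inelastic at this price.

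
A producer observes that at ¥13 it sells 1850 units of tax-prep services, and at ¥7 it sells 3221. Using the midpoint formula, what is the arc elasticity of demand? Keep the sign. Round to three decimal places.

ΔQ = 3221 − 1850 = 1371; ΔP = 7 − 13 = -6.
Midpoints: P̄ = 10.00, Q̄ = 2535.5.
ε = (ΔQ/ΔP)(P̄/Q̄) = (1371/-6)(10.00/2535.5).

-0.901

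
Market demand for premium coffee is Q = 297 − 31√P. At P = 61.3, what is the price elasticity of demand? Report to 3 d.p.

-2.235

At P = 61.3, Q = 54.288.
dQ/dP = −31/(2√P) = -1.980.
ε = (dQ/dP)(P/Q) = (-1.980)(61.3/54.288).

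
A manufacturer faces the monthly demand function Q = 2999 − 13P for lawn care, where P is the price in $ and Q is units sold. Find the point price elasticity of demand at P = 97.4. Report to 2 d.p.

At P = 97.4, Q = 1732.800.
dQ/dP = −13.
ε = (dQ/dP)(P/Q) = (-13)(97.4/1732.800).

-0.73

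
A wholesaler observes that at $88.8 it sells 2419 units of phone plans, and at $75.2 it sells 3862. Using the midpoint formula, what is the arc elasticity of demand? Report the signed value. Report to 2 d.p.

-2.77

ΔQ = 3862 − 2419 = 1443; ΔP = 75.2 − 88.8 = -13.6.
Midpoints: P̄ = 82.00, Q̄ = 3140.5.
ε = (ΔQ/ΔP)(P̄/Q̄) = (1443/-13.6)(82.00/3140.5).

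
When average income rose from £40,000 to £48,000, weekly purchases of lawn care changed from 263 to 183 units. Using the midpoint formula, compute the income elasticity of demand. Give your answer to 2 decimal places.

ΔQ = -80, ΔI = 8000. Midpoints: Ī = 44,000, Q̄ = 223.0.
ε_I = (ΔQ/ΔI)(Ī/Q̄) = (-80/8000)(44000/223.0).
ε_I < 0, so the good is inferior.

-1.97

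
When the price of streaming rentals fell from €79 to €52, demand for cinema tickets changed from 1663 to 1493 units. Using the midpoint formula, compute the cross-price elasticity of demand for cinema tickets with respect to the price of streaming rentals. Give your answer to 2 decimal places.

ΔQ_x = 1493 − 1663 = -170; ΔP_y = 52 − 79 = -27.
Midpoints: P̄_y = 65.50, Q̄_x = 1578.0.
ε_xy = (ΔQ_x/ΔP_y)(P̄_y/Q̄_x) = (-170/-27)(65.50/1578.0).
ε_xy > 0, so the goods are substitutes.

0.26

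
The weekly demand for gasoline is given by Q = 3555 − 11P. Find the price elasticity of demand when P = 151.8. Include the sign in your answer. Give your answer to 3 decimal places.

At P = 151.8, Q = 1885.200.
dQ/dP = −11.
ε = (dQ/dP)(P/Q) = (-11)(151.8/1885.200).
|ε| < 1, so demand is inelastic at this price.

-0.886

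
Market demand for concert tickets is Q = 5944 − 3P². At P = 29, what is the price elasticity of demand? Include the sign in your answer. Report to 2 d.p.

At P = 29, Q = 3421.
dQ/dP = −6P = -174.
ε = (dQ/dP)(P/Q) = (-174)(29/3421).
|ε| > 1, so demand is elastic at this price.

-1.48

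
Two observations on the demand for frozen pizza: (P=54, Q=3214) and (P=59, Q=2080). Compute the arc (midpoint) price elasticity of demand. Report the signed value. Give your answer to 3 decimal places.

-4.841

ΔQ = 2080 − 3214 = -1134; ΔP = 59 − 54 = 5.
Midpoints: P̄ = 56.50, Q̄ = 2647.0.
ε = (ΔQ/ΔP)(P̄/Q̄) = (-1134/5)(56.50/2647.0).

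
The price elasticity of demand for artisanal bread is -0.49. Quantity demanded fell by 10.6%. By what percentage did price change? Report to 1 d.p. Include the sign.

%ΔP ≈ %ΔQ / ε = (-10.6%)/(-0.49) = 21.63%.

21.6%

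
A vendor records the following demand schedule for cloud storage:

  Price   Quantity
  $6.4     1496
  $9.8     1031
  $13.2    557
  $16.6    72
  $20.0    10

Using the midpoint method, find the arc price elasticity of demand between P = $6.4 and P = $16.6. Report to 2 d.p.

-2.05

At P = 6.4, Q = 1496; at P = 16.6, Q = 72.
ΔQ = -1424, ΔP = 10.2. Midpoints: P̄ = 11.50, Q̄ = 784.0.
ε = (ΔQ/ΔP)(P̄/Q̄) = (-1424/10.2)(11.50/784.0).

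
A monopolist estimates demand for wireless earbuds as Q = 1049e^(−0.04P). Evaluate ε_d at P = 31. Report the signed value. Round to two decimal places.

-1.24

At P = 31, Q = 303.564.
dQ/dP = −0.04·1049e^(−0.04P) = −0.04Q = -12.143.
ε = (dQ/dP)(P/Q) = (-12.143)(31/303.564).
|ε| > 1, so demand is elastic at this price.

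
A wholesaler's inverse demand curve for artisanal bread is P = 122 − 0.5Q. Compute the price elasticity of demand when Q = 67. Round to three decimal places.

At Q = 67, P = 122 − 0.5(67) = 88.50.
dP/dQ = −0.5, so dQ/dP = 1/(−0.5) = -2.000.
ε = (dQ/dP)(P/Q) = (-2.000)(88.50/67).

-2.642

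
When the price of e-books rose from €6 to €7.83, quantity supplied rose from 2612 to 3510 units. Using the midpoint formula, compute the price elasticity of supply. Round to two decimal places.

1.11

ΔQ = 3510 − 2612 = 898; ΔP = 7.83 − 6 = 1.83.
Midpoints: P̄ = 6.92, Q̄ = 3061.0.
ε_s = (ΔQ/ΔP)(P̄/Q̄) = (898/1.83)(6.92/3061.0).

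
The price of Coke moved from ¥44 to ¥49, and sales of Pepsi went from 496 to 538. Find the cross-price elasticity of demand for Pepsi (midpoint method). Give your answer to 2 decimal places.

ΔQ_x = 538 − 496 = 42; ΔP_y = 49 − 44 = 5.
Midpoints: P̄_y = 46.50, Q̄_x = 517.0.
ε_xy = (ΔQ_x/ΔP_y)(P̄_y/Q̄_x) = (42/5)(46.50/517.0).

0.76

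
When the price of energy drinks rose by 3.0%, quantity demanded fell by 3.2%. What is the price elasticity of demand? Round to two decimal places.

-1.07

ε = %ΔQ / %ΔP = (-3.2)/(3.0) = -1.067.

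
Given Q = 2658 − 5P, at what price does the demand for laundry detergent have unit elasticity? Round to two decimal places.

For linear demand Q = a − bP, ε = −bP/(a − bP). |ε| = 1 when bP = a − bP, i.e. P = a/(2b).
P = 2658/(2·5) = 2658/10 = 265.8000.

265.80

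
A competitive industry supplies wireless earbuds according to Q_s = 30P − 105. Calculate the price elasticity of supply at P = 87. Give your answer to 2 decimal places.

At P = 87, Q_s = 2505.
dQ_s/dP = 30.
ε_s = (dQ_s/dP)(P/Q_s) = (30)(87/2505).

1.04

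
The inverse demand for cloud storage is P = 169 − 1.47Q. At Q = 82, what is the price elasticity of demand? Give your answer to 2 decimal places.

At Q = 82, P = 169 − 1.47(82) = 48.46.
dP/dQ = −1.47, so dQ/dP = 1/(−1.47) = -0.680.
ε = (dQ/dP)(P/Q) = (-0.680)(48.46/82).

-0.40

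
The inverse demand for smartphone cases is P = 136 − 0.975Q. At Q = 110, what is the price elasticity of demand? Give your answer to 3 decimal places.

At Q = 110, P = 136 − 0.975(110) = 28.75.
dP/dQ = −0.975, so dQ/dP = 1/(−0.975) = -1.026.
ε = (dQ/dP)(P/Q) = (-1.026)(28.75/110).

-0.268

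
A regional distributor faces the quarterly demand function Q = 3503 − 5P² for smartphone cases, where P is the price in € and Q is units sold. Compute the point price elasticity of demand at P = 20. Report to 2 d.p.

At P = 20, Q = 1503.
dQ/dP = −10P = -200.
ε = (dQ/dP)(P/Q) = (-200)(20/1503).

-2.66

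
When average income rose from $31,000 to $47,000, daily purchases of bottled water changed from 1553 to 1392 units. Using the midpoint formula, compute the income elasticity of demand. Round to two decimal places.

-0.27

ΔQ = -161, ΔI = 16000. Midpoints: Ī = 39,000, Q̄ = 1472.5.
ε_I = (ΔQ/ΔI)(Ī/Q̄) = (-161/16000)(39000/1472.5).
ε_I < 0, so the good is inferior.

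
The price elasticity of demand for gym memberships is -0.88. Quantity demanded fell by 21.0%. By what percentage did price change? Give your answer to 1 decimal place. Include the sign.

%ΔP ≈ %ΔQ / ε = (-21.0%)/(-0.88) = 23.86%.

23.9%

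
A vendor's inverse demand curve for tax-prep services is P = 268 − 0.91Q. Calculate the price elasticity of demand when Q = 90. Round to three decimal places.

At Q = 90, P = 268 − 0.91(90) = 186.10.
dP/dQ = −0.91, so dQ/dP = 1/(−0.91) = -1.099.
ε = (dQ/dP)(P/Q) = (-1.099)(186.10/90).

-2.272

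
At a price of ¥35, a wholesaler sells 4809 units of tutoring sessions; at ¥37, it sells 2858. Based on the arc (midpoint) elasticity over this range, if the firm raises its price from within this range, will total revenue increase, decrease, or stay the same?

Arc ε = (-1951/2)(36.00/3833.5) ≈ -9.161.
|ε| = 9.16 > 1, so demand is elastic. A price rise therefore reduces total revenue.

decrease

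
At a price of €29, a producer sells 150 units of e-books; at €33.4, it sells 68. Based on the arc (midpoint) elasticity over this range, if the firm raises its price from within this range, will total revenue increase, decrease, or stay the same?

decrease

Arc ε = (-82/4.4)(31.20/109.0) ≈ -5.334.
|ε| = 5.33 > 1, so demand is elastic. A price rise therefore reduces total revenue.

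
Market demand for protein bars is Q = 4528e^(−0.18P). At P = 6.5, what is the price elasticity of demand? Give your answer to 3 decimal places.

At P = 6.5, Q = 1405.342.
dQ/dP = −0.18·4528e^(−0.18P) = −0.18Q = -252.961.
ε = (dQ/dP)(P/Q) = (-252.961)(6.5/1405.342).

-1.170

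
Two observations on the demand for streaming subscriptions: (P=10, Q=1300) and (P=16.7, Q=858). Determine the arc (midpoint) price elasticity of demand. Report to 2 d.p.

ΔQ = 858 − 1300 = -442; ΔP = 16.7 − 10 = 6.7.
Midpoints: P̄ = 13.35, Q̄ = 1079.0.
ε = (ΔQ/ΔP)(P̄/Q̄) = (-442/6.7)(13.35/1079.0).

-0.82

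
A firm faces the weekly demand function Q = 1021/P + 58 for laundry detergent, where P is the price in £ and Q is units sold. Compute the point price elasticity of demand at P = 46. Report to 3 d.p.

At P = 46, Q = 80.196.
dQ/dP = −1021/P² = -0.483.
ε = (dQ/dP)(P/Q) = (-0.483)(46/80.196).

-0.277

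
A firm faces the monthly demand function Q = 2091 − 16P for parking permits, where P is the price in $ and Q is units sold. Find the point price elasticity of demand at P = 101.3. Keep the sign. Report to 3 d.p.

-3.447

At P = 101.3, Q = 470.200.
dQ/dP = −16.
ε = (dQ/dP)(P/Q) = (-16)(101.3/470.200).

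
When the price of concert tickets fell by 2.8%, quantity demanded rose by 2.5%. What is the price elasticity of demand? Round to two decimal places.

-0.89

ε = %ΔQ / %ΔP = (2.5)/(-2.8) = -0.893.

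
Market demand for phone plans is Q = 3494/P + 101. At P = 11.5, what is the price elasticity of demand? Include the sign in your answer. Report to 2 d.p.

At P = 11.5, Q = 404.826.
dQ/dP = −3494/P² = -26.420.
ε = (dQ/dP)(P/Q) = (-26.420)(11.5/404.826).
|ε| < 1, so demand is inelastic at this price.

-0.75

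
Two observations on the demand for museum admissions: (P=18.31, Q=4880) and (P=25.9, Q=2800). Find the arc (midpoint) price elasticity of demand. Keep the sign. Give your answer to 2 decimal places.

ΔQ = 2800 − 4880 = -2080; ΔP = 25.9 − 18.31 = 7.59.
Midpoints: P̄ = 22.10, Q̄ = 3840.0.
ε = (ΔQ/ΔP)(P̄/Q̄) = (-2080/7.59)(22.10/3840.0).

-1.58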